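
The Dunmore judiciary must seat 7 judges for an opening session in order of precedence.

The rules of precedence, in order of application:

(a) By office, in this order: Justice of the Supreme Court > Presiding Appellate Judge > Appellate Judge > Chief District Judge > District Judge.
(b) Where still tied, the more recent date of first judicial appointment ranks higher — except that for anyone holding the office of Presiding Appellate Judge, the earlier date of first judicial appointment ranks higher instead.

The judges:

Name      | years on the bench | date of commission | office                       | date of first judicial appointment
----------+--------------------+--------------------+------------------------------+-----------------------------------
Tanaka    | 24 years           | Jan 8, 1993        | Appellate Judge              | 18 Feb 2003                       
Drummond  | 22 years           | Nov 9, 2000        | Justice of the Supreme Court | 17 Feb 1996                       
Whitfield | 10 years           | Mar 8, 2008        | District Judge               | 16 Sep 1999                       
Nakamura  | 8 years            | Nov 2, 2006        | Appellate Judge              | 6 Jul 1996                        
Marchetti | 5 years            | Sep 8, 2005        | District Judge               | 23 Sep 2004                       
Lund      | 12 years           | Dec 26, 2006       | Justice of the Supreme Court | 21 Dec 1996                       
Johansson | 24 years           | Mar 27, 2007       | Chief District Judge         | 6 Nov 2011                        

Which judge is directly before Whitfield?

Marchetti

By office: Lund and Drummond (Justice of the Supreme Court); then Tanaka and Nakamura (Appellate Judge); then Johansson (Chief District Judge); then Marchetti and Whitfield (District Judge).
Among Lund and Drummond, by date of first judicial appointment (later first): Lund (21 Dec 1996) before Drummond (17 Feb 1996).
Among Tanaka and Nakamura, by date of first judicial appointment (later first): Tanaka (18 Feb 2003) before Nakamura (6 Jul 1996).
Among Marchetti and Whitfield, by date of first judicial appointment (later first): Marchetti (23 Sep 2004) before Whitfield (16 Sep 1999).
Order: Lund, Drummond, Tanaka, Nakamura, Johansson, Marchetti, Whitfield.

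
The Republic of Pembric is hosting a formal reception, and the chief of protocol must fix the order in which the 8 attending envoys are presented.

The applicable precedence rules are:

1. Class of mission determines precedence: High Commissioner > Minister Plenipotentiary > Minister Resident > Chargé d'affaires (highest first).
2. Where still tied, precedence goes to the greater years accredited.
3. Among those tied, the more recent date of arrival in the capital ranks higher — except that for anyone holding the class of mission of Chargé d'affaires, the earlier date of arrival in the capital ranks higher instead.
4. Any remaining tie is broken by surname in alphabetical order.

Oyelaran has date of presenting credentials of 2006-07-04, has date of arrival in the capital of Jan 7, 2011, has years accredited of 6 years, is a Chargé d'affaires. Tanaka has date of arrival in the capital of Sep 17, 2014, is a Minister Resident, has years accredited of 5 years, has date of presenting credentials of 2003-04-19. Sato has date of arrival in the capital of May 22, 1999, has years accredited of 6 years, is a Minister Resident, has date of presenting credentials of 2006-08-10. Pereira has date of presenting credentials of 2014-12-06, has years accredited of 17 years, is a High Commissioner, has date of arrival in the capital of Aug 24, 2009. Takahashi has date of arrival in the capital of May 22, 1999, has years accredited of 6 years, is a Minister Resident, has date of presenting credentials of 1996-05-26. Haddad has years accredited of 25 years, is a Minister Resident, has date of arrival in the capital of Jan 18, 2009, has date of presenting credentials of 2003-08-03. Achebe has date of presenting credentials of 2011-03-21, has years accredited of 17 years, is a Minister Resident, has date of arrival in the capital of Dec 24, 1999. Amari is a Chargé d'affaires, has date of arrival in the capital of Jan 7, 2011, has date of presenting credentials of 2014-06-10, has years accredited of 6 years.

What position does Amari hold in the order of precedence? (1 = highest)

By class of mission: Pereira (High Commissioner); then Haddad, Achebe, Sato, Takahashi and Tanaka (Minister Resident); then Amari and Oyelaran (Chargé d'affaires).
Among Haddad, Achebe, Sato, Takahashi and Tanaka, by years accredited (higher first): Haddad (25 years) before Achebe (17 years) before Sato and Takahashi (6 years) before Tanaka (5 years).
Sato and Takahashi both have date of arrival in the capital May 22, 1999, so the next rule applies.
Among Sato and Takahashi, alphabetically by surname: Sato before Takahashi.
Amari and Oyelaran both have years accredited 6 years, so the next rule applies.
Amari and Oyelaran both have date of arrival in the capital Jan 7, 2011, so the next rule applies.
Among Amari and Oyelaran, alphabetically by surname: Amari before Oyelaran.
Order: Pereira, Haddad, Achebe, Sato, Takahashi, Tanaka, Amari, Oyelaran. So position 7.

7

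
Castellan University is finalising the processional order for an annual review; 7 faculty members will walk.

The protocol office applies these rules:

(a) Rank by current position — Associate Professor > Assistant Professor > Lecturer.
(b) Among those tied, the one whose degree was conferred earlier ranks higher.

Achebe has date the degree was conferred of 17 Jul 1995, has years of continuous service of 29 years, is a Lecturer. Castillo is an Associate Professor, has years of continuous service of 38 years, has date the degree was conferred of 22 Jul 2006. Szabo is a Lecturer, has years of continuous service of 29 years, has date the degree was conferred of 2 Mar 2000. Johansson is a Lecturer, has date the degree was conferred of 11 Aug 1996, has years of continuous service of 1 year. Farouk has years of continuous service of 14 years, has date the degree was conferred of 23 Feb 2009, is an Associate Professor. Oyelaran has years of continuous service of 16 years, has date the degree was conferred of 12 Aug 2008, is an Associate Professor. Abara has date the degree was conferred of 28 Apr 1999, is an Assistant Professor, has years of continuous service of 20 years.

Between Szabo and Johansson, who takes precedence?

By current position: Castillo, Oyelaran and Farouk (Associate Professor); then Abara (Assistant Professor); then Achebe, Johansson and Szabo (Lecturer).
Among Castillo, Oyelaran and Farouk, by date the degree was conferred (earlier first): Castillo (22 Jul 2006) before Oyelaran (12 Aug 2008) before Farouk (23 Feb 2009).
Among Achebe, Johansson and Szabo, by date the degree was conferred (earlier first): Achebe (17 Jul 1995) before Johansson (11 Aug 1996) before Szabo (2 Mar 2000).
So Johansson takes precedence.

Johansson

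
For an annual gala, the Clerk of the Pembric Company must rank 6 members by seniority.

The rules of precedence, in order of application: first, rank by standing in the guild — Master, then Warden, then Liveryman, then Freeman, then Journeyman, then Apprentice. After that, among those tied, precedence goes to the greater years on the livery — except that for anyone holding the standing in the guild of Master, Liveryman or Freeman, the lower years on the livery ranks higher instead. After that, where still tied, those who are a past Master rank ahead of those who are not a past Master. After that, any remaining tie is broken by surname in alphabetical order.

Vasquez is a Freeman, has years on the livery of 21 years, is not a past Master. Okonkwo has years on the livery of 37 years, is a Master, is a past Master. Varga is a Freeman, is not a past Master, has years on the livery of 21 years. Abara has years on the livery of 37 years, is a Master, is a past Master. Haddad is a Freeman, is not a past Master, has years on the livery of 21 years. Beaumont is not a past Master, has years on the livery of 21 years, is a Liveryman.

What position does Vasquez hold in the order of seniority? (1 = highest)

6

By standing in the guild: Abara and Okonkwo (Master); then Beaumont (Liveryman); then Haddad, Varga and Vasquez (Freeman).
Abara and Okonkwo both have years on the livery 37 years, so the next rule applies.
Abara and Okonkwo are each a past Master, so the next rule applies.
Among Abara and Okonkwo, alphabetically by surname: Abara before Okonkwo.
Haddad, Varga and Vasquez all have years on the livery 21 years, so the next rule applies.
Haddad, Varga and Vasquez are each not a past Master, so the next rule applies.
Among Haddad, Varga and Vasquez, alphabetically by surname: Haddad before Varga before Vasquez.
Order: Abara, Okonkwo, Beaumont, Haddad, Varga, Vasquez. So position 6.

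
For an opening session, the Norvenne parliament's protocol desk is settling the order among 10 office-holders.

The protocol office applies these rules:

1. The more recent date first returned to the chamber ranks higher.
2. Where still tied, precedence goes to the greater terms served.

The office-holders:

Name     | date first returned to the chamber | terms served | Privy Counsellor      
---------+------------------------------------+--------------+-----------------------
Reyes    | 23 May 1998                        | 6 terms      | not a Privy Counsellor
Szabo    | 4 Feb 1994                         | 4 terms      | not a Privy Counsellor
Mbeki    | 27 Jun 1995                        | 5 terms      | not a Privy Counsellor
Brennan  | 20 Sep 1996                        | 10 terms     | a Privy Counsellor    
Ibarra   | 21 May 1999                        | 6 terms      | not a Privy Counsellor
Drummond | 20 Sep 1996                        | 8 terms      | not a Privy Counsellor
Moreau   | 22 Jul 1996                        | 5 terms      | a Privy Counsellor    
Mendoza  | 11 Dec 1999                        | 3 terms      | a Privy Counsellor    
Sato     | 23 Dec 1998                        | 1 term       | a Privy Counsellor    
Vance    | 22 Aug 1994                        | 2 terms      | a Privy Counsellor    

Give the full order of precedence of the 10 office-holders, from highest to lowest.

Mendoza, Ibarra, Sato, Reyes, Brennan, Drummond, Moreau, Mbeki, Vance, Szabo

By date first returned to the chamber (later first): Mendoza (11 Dec 1999); then Ibarra (21 May 1999); then Sato (23 Dec 1998); then Reyes (23 May 1998); then Brennan and Drummond (both 20 Sep 1996); then Moreau (22 Jul 1996); then Mbeki (27 Jun 1995); then Vance (22 Aug 1994); then Szabo (4 Feb 1994).
Among Brennan and Drummond, by terms served (higher first): Brennan (10 terms) before Drummond (8 terms).
Full order: Mendoza, Ibarra, Sato, Reyes, Brennan, Drummond, Moreau, Mbeki, Vance, Szabo.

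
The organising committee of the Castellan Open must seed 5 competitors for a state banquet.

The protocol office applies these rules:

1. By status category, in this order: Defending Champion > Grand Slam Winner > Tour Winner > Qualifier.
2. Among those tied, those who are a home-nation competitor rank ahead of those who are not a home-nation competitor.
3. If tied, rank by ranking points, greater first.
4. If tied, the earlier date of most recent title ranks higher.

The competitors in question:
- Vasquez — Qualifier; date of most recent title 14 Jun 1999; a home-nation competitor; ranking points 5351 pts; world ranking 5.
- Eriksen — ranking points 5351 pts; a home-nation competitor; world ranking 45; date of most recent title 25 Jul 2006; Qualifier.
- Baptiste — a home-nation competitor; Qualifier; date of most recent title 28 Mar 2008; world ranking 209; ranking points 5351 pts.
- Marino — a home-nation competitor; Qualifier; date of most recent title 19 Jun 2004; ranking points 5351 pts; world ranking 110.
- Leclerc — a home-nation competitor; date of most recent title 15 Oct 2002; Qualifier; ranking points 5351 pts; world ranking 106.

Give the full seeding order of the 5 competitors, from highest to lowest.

Vasquez, Leclerc, Marino, Eriksen, Baptiste

By status category: Vasquez, Leclerc, Marino, Eriksen and Baptiste (Qualifier).
Vasquez, Leclerc, Marino, Eriksen and Baptiste are each a home-nation competitor, so the next rule applies.
Vasquez, Leclerc, Marino, Eriksen and Baptiste all have ranking points 5351 pts, so the next rule applies.
Among Vasquez, Leclerc, Marino, Eriksen and Baptiste, by date of most recent title (earlier first): Vasquez (14 Jun 1999) before Leclerc (15 Oct 2002) before Marino (19 Jun 2004) before Eriksen (25 Jul 2006) before Baptiste (28 Mar 2008).
Full order: Vasquez, Leclerc, Marino, Eriksen, Baptiste.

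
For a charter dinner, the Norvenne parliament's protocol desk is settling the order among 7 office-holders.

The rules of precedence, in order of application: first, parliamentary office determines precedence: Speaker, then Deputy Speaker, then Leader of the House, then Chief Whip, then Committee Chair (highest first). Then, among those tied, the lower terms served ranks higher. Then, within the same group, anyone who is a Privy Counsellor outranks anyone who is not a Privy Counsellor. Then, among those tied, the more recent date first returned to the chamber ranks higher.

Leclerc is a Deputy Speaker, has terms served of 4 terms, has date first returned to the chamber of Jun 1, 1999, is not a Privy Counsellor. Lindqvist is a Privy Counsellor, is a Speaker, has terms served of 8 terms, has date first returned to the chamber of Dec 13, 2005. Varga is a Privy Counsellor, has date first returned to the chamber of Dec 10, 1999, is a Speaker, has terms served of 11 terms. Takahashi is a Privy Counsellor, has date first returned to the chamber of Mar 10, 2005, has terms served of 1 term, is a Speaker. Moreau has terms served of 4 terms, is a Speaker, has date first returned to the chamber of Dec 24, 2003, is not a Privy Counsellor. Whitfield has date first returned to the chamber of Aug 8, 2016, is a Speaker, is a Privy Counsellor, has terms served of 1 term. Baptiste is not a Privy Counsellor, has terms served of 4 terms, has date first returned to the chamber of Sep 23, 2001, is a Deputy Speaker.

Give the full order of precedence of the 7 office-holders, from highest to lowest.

Whitfield, Takahashi, Moreau, Lindqvist, Varga, Baptiste, Leclerc

By parliamentary office: Whitfield, Takahashi, Moreau, Lindqvist and Varga (Speaker); then Baptiste and Leclerc (Deputy Speaker).
Among Whitfield, Takahashi, Moreau, Lindqvist and Varga, by terms served (lower first): Whitfield and Takahashi (1 term) before Moreau (4 terms) before Lindqvist (8 terms) before Varga (11 terms).
Whitfield and Takahashi are each a Privy Counsellor, so the next rule applies.
Among Whitfield and Takahashi, by date first returned to the chamber (later first): Whitfield (Aug 8, 2016) before Takahashi (Mar 10, 2005).
Baptiste and Leclerc both have terms served 4 terms, so the next rule applies.
Baptiste and Leclerc are each not a Privy Counsellor, so the next rule applies.
Among Baptiste and Leclerc, by date first returned to the chamber (later first): Baptiste (Sep 23, 2001) before Leclerc (Jun 1, 1999).
Full order: Whitfield, Takahashi, Moreau, Lindqvist, Varga, Baptiste, Leclerc.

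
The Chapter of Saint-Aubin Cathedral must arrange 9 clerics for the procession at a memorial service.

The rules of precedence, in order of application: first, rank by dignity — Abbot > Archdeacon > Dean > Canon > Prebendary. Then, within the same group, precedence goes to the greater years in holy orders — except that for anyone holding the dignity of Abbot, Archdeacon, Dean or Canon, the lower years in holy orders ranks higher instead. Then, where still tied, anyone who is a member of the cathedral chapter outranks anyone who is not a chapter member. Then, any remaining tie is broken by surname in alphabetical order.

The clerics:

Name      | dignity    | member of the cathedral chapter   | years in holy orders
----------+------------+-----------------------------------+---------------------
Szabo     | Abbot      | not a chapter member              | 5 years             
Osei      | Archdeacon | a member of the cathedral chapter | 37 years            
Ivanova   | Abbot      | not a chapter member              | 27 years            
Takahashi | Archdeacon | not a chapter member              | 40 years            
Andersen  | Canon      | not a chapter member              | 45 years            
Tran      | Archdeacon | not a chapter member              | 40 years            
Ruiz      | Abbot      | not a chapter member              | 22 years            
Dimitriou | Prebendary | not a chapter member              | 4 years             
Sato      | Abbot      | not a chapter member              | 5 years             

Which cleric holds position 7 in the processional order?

Tran

By dignity: Sato, Szabo, Ruiz and Ivanova (Abbot); then Osei, Takahashi and Tran (Archdeacon); then Andersen (Canon); then Dimitriou (Prebendary).
Among Sato, Szabo, Ruiz and Ivanova, by years in holy orders (lower first) (reversed rule for this group): Sato and Szabo (5 years) before Ruiz (22 years) before Ivanova (27 years).
Sato and Szabo are each not a chapter member, so the next rule applies.
Among Sato and Szabo, alphabetically by surname: Sato before Szabo.
Among Osei, Takahashi and Tran, by years in holy orders (lower first) (reversed rule for this group): Osei (37 years) before Takahashi and Tran (40 years).
Takahashi and Tran are each not a chapter member, so the next rule applies.
Among Takahashi and Tran, alphabetically by surname: Takahashi before Tran.
Order: Sato, Szabo, Ruiz, Ivanova, Osei, Takahashi, Tran, Andersen, Dimitriou.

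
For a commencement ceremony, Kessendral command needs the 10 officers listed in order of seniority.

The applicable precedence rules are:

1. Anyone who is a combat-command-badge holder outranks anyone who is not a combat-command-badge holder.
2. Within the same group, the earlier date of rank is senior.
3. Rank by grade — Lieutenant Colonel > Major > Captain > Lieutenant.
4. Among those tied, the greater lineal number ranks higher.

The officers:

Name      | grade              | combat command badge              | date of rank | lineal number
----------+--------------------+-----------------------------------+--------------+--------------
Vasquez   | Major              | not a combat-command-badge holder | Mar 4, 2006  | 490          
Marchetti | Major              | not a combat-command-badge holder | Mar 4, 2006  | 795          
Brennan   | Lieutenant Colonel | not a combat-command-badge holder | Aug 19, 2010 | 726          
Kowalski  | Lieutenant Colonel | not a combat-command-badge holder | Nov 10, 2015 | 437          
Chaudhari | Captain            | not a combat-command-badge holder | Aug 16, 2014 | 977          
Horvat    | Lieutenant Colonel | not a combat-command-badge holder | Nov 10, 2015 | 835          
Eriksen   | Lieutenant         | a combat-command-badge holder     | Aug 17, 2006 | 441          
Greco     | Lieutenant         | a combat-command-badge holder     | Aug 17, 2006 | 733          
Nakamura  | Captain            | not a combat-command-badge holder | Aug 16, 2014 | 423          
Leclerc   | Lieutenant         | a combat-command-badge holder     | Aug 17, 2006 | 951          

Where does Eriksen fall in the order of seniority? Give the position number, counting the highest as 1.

By the first rule: Leclerc, Greco and Eriksen (each a combat-command-badge holder); then Marchetti, Vasquez, Brennan, Chaudhari, Nakamura, Horvat and Kowalski (each not a combat-command-badge holder).
Leclerc, Greco and Eriksen all have date of rank Aug 17, 2006, so the next rule applies.
Leclerc, Greco and Eriksen are each Lieutenant, so the next rule applies.
Among Leclerc, Greco and Eriksen, by lineal number (higher first): Leclerc (951) before Greco (733) before Eriksen (441).
Among Marchetti, Vasquez, Brennan, Chaudhari, Nakamura, Horvat and Kowalski, by date of rank (earlier first): Marchetti and Vasquez (Mar 4, 2006) before Brennan (Aug 19, 2010) before Chaudhari and Nakamura (Aug 16, 2014) before Horvat and Kowalski (Nov 10, 2015).
Marchetti and Vasquez are each Major, so the next rule applies.
Among Marchetti and Vasquez, by lineal number (higher first): Marchetti (795) before Vasquez (490).
Chaudhari and Nakamura are each Captain, so the next rule applies.
Among Chaudhari and Nakamura, by lineal number (higher first): Chaudhari (977) before Nakamura (423).
Horvat and Kowalski are each Lieutenant Colonel, so the next rule applies.
Among Horvat and Kowalski, by lineal number (higher first): Horvat (835) before Kowalski (437).
Order: Leclerc, Greco, Eriksen, Marchetti, Vasquez, Brennan, Chaudhari, Nakamura, Horvat, Kowalski. So position 3.

3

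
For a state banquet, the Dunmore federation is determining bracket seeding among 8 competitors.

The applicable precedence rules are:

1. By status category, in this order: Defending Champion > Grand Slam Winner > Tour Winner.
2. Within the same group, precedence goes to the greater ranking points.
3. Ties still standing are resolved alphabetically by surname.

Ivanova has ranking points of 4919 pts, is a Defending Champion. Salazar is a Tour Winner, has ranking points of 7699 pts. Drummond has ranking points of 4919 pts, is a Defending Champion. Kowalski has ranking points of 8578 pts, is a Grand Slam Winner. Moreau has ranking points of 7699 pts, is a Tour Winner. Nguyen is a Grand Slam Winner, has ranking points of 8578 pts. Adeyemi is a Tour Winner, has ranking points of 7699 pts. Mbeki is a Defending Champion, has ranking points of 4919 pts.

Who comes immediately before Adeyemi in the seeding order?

Nguyen

By status category: Drummond, Ivanova and Mbeki (Defending Champion); then Kowalski and Nguyen (Grand Slam Winner); then Adeyemi, Moreau and Salazar (Tour Winner).
Drummond, Ivanova and Mbeki all have ranking points 4919 pts, so the next rule applies.
Among Drummond, Ivanova and Mbeki, alphabetically by surname: Drummond before Ivanova before Mbeki.
Kowalski and Nguyen both have ranking points 8578 pts, so the next rule applies.
Among Kowalski and Nguyen, alphabetically by surname: Kowalski before Nguyen.
Adeyemi, Moreau and Salazar all have ranking points 7699 pts, so the next rule applies.
Among Adeyemi, Moreau and Salazar, alphabetically by surname: Adeyemi before Moreau before Salazar.
Order: Drummond, Ivanova, Mbeki, Kowalski, Nguyen, Adeyemi, Moreau, Salazar.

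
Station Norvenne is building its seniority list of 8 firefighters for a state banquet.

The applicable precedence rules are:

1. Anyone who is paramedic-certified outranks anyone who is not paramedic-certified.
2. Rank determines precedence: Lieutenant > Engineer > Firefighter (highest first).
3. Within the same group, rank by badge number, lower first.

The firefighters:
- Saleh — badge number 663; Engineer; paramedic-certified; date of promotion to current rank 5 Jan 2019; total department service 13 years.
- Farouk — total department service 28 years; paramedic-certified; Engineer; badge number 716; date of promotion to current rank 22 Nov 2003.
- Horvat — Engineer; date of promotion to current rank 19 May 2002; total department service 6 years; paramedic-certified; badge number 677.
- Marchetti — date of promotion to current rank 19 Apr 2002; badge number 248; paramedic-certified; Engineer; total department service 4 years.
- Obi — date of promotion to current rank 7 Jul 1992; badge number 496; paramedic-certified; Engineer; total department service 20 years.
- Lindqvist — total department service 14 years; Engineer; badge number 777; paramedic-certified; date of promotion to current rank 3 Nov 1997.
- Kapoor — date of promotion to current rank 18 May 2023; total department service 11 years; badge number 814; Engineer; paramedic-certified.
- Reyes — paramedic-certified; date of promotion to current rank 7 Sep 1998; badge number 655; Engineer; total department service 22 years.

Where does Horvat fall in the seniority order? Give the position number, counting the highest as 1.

By the first rule: Marchetti, Obi, Reyes, Saleh, Horvat, Farouk, Lindqvist and Kapoor (each paramedic-certified).
Marchetti, Obi, Reyes, Saleh, Horvat, Farouk, Lindqvist and Kapoor are each Engineer, so the next rule applies.
Among Marchetti, Obi, Reyes, Saleh, Horvat, Farouk, Lindqvist and Kapoor, by badge number (lower first): Marchetti (248) before Obi (496) before Reyes (655) before Saleh (663) before Horvat (677) before Farouk (716) before Lindqvist (777) before Kapoor (814).
Order: Marchetti, Obi, Reyes, Saleh, Horvat, Farouk, Lindqvist, Kapoor. So position 5.

5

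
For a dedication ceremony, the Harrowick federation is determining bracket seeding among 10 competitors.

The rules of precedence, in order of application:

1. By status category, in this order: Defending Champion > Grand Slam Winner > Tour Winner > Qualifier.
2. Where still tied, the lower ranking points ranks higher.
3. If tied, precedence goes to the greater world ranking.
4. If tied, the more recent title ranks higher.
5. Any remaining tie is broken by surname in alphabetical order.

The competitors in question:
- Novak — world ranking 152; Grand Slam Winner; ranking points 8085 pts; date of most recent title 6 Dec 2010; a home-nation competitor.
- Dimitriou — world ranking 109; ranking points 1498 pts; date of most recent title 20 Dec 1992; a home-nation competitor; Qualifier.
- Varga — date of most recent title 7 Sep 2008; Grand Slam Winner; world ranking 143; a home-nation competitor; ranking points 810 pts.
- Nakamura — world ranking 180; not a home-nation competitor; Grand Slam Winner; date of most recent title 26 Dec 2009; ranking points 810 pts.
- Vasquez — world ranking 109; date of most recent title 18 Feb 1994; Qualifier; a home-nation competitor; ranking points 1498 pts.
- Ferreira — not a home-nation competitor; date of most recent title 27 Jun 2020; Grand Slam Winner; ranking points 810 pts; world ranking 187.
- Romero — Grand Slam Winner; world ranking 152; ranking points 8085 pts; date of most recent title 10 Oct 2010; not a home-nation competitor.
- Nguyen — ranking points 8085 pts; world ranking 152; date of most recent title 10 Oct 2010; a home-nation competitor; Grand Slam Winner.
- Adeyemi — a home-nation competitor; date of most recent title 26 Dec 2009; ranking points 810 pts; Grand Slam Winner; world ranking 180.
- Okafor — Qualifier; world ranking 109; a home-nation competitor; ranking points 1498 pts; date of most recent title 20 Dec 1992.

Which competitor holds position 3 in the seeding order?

By status category: Ferreira, Adeyemi, Nakamura, Varga, Novak, Nguyen and Romero (Grand Slam Winner); then Vasquez, Dimitriou and Okafor (Qualifier).
Among Ferreira, Adeyemi, Nakamura, Varga, Novak, Nguyen and Romero, by ranking points (lower first): Ferreira, Adeyemi, Nakamura and Varga (810 pts) before Novak, Nguyen and Romero (8085 pts).
Among Ferreira, Adeyemi, Nakamura and Varga, by world ranking (higher first): Ferreira (187) before Adeyemi and Nakamura (180) before Varga (143).
Adeyemi and Nakamura both have date of most recent title 26 Dec 2009, so the next rule applies.
Among Adeyemi and Nakamura, alphabetically by surname: Adeyemi before Nakamura.
Novak, Nguyen and Romero all have world ranking 152, so the next rule applies.
Among Novak, Nguyen and Romero, by date of most recent title (later first): Novak (6 Dec 2010) before Nguyen and Romero (10 Oct 2010).
Among Nguyen and Romero, alphabetically by surname: Nguyen before Romero.
Vasquez, Dimitriou and Okafor all have ranking points 1498 pts, so the next rule applies.
Vasquez, Dimitriou and Okafor all have world ranking 109, so the next rule applies.
Among Vasquez, Dimitriou and Okafor, by date of most recent title (later first): Vasquez (18 Feb 1994) before Dimitriou and Okafor (20 Dec 1992).
Among Dimitriou and Okafor, alphabetically by surname: Dimitriou before Okafor.
Order: Ferreira, Adeyemi, Nakamura, Varga, Novak, Nguyen, Romero, Vasquez, Dimitriou, Okafor.

Nakamura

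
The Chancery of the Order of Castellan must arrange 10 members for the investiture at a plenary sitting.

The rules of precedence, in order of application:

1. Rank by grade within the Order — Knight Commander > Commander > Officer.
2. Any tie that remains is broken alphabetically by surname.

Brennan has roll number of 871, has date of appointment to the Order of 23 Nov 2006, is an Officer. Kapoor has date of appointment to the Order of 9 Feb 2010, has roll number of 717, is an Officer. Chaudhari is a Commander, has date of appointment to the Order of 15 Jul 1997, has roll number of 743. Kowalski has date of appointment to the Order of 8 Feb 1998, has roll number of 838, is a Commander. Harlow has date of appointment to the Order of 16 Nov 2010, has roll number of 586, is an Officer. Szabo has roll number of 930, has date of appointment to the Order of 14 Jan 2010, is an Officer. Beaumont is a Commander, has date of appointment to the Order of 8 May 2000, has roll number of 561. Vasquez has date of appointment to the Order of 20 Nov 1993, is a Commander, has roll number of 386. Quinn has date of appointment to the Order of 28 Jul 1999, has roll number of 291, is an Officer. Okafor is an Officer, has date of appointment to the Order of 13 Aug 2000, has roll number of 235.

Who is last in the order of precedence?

Szabo

By grade within the Order: Beaumont, Chaudhari, Kowalski and Vasquez (Commander); then Brennan, Harlow, Kapoor, Okafor, Quinn and Szabo (Officer).
Among Beaumont, Chaudhari, Kowalski and Vasquez, alphabetically by surname: Beaumont before Chaudhari before Kowalski before Vasquez.
Among Brennan, Harlow, Kapoor, Okafor, Quinn and Szabo, alphabetically by surname: Brennan before Harlow before Kapoor before Okafor before Quinn before Szabo.
Order: Beaumont, Chaudhari, Kowalski, Vasquez, Brennan, Harlow, Kapoor, Okafor, Quinn, Szabo.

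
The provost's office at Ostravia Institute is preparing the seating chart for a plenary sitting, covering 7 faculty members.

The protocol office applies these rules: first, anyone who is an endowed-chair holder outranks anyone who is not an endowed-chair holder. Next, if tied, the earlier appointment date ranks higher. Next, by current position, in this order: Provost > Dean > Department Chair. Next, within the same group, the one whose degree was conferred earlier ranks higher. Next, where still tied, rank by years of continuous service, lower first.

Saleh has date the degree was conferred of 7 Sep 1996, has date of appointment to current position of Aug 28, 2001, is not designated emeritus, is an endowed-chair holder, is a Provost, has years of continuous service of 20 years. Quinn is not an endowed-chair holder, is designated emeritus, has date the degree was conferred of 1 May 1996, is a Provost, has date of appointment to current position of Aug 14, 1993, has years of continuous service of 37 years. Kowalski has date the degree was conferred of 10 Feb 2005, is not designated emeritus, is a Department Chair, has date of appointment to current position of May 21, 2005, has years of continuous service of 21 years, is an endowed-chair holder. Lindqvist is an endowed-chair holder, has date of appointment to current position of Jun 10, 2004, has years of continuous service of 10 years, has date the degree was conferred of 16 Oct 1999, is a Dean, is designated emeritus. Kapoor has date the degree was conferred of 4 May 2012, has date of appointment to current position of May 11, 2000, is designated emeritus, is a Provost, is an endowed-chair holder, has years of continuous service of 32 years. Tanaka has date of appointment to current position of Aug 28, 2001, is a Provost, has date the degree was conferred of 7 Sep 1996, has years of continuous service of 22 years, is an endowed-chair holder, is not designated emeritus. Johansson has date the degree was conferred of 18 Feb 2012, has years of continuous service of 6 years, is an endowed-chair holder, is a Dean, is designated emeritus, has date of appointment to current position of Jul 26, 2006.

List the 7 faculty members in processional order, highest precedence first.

By the first rule: Kapoor, Saleh, Tanaka, Lindqvist, Kowalski and Johansson (each an endowed-chair holder); then Quinn (not an endowed-chair holder).
Among Kapoor, Saleh, Tanaka, Lindqvist, Kowalski and Johansson, by date of appointment to current position (earlier first): Kapoor (May 11, 2000) before Saleh and Tanaka (Aug 28, 2001) before Lindqvist (Jun 10, 2004) before Kowalski (May 21, 2005) before Johansson (Jul 26, 2006).
Saleh and Tanaka are each Provost, so the next rule applies.
Saleh and Tanaka both have date the degree was conferred 7 Sep 1996, so the next rule applies.
Among Saleh and Tanaka, by years of continuous service (lower first): Saleh (20 years) before Tanaka (22 years).
Full order: Kapoor, Saleh, Tanaka, Lindqvist, Kowalski, Johansson, Quinn.

Kapoor, Saleh, Tanaka, Lindqvist, Kowalski, Johansson, Quinn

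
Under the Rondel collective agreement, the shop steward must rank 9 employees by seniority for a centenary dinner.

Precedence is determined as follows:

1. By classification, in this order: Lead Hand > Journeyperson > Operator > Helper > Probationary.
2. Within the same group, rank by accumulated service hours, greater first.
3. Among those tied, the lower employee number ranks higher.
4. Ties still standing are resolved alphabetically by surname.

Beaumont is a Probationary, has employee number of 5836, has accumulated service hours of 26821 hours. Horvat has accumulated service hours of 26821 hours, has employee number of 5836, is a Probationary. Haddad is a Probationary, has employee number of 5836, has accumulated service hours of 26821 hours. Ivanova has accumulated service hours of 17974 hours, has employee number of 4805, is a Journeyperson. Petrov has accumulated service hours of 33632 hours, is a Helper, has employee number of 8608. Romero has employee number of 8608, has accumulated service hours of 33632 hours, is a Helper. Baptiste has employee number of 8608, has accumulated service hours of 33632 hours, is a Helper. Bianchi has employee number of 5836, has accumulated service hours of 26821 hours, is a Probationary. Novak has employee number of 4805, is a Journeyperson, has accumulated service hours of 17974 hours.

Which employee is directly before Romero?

By classification: Ivanova and Novak (Journeyperson); then Baptiste, Petrov and Romero (Helper); then Beaumont, Bianchi, Haddad and Horvat (Probationary).
Ivanova and Novak both have accumulated service hours 17974 hours, so the next rule applies.
Ivanova and Novak both have employee number 4805, so the next rule applies.
Among Ivanova and Novak, alphabetically by surname: Ivanova before Novak.
Baptiste, Petrov and Romero all have accumulated service hours 33632 hours, so the next rule applies.
Baptiste, Petrov and Romero all have employee number 8608, so the next rule applies.
Among Baptiste, Petrov and Romero, alphabetically by surname: Baptiste before Petrov before Romero.
Beaumont, Bianchi, Haddad and Horvat all have accumulated service hours 26821 hours, so the next rule applies.
Beaumont, Bianchi, Haddad and Horvat all have employee number 5836, so the next rule applies.
Among Beaumont, Bianchi, Haddad and Horvat, alphabetically by surname: Beaumont before Bianchi before Haddad before Horvat.
Order: Ivanova, Novak, Baptiste, Petrov, Romero, Beaumont, Bianchi, Haddad, Horvat.

Petrov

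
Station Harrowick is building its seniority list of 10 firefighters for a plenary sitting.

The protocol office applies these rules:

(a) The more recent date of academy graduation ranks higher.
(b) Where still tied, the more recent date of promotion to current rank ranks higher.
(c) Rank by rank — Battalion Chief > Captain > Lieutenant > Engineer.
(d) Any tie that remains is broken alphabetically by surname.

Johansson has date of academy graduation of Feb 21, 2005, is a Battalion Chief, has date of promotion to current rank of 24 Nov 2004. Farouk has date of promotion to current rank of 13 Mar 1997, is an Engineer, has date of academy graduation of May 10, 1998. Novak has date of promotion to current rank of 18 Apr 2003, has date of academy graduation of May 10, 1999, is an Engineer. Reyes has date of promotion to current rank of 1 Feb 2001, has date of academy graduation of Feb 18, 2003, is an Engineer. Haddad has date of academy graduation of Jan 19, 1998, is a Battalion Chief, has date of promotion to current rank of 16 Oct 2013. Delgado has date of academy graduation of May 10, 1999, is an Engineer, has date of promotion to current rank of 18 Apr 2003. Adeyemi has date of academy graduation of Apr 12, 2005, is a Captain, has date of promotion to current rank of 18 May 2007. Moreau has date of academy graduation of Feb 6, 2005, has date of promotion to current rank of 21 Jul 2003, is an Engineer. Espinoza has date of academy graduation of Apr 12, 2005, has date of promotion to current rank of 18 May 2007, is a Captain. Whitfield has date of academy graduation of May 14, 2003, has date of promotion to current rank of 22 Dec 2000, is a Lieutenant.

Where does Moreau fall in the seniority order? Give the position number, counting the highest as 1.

4

By date of academy graduation (later first): Adeyemi and Espinoza (both Apr 12, 2005); then Johansson (Feb 21, 2005); then Moreau (Feb 6, 2005); then Whitfield (May 14, 2003); then Reyes (Feb 18, 2003); then Delgado and Novak (both May 10, 1999); then Farouk (May 10, 1998); then Haddad (Jan 19, 1998).
Adeyemi and Espinoza both have date of promotion to current rank 18 May 2007, so the next rule applies.
Adeyemi and Espinoza are each Captain, so the next rule applies.
Among Adeyemi and Espinoza, alphabetically by surname: Adeyemi before Espinoza.
Delgado and Novak both have date of promotion to current rank 18 Apr 2003, so the next rule applies.
Delgado and Novak are each Engineer, so the next rule applies.
Among Delgado and Novak, alphabetically by surname: Delgado before Novak.
Order: Adeyemi, Espinoza, Johansson, Moreau, Whitfield, Reyes, Delgado, Novak, Farouk, Haddad. So position 4.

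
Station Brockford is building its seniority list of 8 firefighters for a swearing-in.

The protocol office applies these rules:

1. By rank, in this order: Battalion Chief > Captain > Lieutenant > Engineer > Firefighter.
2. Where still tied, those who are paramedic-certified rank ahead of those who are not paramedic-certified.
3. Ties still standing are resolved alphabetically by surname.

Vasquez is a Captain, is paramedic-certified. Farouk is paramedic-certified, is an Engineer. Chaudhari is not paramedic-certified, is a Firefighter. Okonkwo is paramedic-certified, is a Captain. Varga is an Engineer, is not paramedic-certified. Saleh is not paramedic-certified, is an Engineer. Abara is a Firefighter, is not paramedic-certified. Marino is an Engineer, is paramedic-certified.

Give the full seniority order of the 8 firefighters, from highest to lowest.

By rank: Okonkwo and Vasquez (Captain); then Farouk, Marino, Saleh and Varga (Engineer); then Abara and Chaudhari (Firefighter).
Okonkwo and Vasquez are each paramedic-certified, so the next rule applies.
Among Okonkwo and Vasquez, alphabetically by surname: Okonkwo before Vasquez.
Among Farouk, Marino, Saleh and Varga, paramedic-certified before not paramedic-certified: Farouk and Marino (paramedic-certified) before Saleh and Varga (not paramedic-certified).
Among Farouk and Marino, alphabetically by surname: Farouk before Marino.
Among Saleh and Varga, alphabetically by surname: Saleh before Varga.
Abara and Chaudhari are each not paramedic-certified, so the next rule applies.
Among Abara and Chaudhari, alphabetically by surname: Abara before Chaudhari.
Full order: Okonkwo, Vasquez, Farouk, Marino, Saleh, Varga, Abara, Chaudhari.

Okonkwo, Vasquez, Farouk, Marino, Saleh, Varga, Abara, Chaudhari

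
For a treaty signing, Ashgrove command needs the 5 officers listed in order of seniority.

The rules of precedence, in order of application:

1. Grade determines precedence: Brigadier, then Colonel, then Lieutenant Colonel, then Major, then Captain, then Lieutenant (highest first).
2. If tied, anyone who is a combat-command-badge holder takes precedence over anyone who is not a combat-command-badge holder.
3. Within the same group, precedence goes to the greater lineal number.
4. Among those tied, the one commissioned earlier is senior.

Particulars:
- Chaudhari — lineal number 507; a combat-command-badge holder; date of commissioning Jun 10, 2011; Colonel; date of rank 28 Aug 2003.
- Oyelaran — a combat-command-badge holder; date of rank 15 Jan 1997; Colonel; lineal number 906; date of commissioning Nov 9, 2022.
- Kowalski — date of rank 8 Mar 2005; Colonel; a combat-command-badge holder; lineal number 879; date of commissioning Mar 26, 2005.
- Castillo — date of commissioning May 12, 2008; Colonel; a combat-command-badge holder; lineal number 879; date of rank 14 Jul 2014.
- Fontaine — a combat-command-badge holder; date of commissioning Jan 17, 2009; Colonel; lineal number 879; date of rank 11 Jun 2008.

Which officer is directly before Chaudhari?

By grade: Oyelaran, Kowalski, Castillo, Fontaine and Chaudhari (Colonel).
Oyelaran, Kowalski, Castillo, Fontaine and Chaudhari are each a combat-command-badge holder, so the next rule applies.
Among Oyelaran, Kowalski, Castillo, Fontaine and Chaudhari, by lineal number (higher first): Oyelaran (906) before Kowalski, Castillo and Fontaine (879) before Chaudhari (507).
Among Kowalski, Castillo and Fontaine, by date of commissioning (earlier first): Kowalski (Mar 26, 2005) before Castillo (May 12, 2008) before Fontaine (Jan 17, 2009).
Order: Oyelaran, Kowalski, Castillo, Fontaine, Chaudhari.

Fontaine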